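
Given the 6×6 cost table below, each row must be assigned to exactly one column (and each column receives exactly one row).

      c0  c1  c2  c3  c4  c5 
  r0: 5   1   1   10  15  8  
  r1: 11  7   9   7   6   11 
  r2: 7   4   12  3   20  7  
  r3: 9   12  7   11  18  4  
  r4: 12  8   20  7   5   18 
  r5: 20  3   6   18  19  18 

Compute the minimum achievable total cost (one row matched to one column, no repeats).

Minimum assignment cost: 27

one of 2 optimal assignments: row0→col2 (cost 1), row1→col0 (cost 11), row2→col3 (cost 3), row3→col5 (cost 4), row4→col4 (cost 5), row5→col1 (cost 3)
total = 1 + 11 + 3 + 4 + 5 + 3 = 27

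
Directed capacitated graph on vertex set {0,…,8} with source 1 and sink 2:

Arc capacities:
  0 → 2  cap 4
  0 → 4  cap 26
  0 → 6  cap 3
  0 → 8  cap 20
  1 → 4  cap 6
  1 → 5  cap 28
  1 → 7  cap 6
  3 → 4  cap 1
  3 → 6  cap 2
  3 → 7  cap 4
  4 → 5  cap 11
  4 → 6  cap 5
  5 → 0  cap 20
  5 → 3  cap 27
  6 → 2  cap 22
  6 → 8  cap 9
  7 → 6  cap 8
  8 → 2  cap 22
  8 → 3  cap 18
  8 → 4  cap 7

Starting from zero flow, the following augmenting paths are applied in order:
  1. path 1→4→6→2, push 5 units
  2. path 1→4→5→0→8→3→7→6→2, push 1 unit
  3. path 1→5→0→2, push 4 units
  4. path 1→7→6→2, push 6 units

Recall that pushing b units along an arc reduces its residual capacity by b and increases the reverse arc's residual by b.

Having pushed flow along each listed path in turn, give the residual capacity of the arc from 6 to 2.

Residual capacity of (6,2): 10

after path 1 (1→4→6→2, push 5): res(6,2)=17
after path 2 (1→4→5→0→8→3→7→6→2, push 1): res(6,2)=16
after path 3 (1→5→0→2, push 4): res(6,2)=16
after path 4 (1→7→6→2, push 6): res(6,2)=10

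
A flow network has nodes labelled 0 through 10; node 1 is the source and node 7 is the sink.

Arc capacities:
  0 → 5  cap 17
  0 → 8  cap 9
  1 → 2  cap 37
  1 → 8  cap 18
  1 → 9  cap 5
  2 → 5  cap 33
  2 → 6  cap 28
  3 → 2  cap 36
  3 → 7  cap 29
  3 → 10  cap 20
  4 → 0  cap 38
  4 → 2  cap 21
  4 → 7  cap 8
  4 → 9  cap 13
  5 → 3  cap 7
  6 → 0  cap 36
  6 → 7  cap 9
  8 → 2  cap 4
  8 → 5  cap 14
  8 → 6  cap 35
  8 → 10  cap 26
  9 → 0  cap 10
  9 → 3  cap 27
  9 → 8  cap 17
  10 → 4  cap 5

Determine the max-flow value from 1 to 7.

Maximum flow value: 26

augment #1: 1→2→6→7 bottleneck 9, total now 9
augment #2: 1→9→3→7 bottleneck 5, total now 14
augment #3: 1→2→5→3→7 bottleneck 7, total now 21
augment #4: 1→8→10→4→7 bottleneck 5, total now 26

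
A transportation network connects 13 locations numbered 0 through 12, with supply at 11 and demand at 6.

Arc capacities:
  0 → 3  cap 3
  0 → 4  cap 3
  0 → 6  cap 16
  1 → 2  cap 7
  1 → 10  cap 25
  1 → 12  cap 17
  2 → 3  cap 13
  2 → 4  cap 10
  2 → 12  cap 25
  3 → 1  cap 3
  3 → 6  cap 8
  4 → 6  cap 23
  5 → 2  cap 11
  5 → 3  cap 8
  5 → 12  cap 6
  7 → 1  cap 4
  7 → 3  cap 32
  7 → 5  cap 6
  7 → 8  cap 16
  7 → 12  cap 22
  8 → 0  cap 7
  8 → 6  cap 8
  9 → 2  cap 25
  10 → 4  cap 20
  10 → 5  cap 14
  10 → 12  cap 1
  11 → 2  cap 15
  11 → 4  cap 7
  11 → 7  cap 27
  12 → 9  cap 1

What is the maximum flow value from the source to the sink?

augment #1: 11→4→6 bottleneck 7, total now 7
augment #2: 11→2→3→6 bottleneck 8, total now 15
augment #3: 11→2→4→6 bottleneck 7, total now 22
augment #4: 11→7→8→6 bottleneck 8, total now 30
augment #5: 11→7→8→0→6 bottleneck 7, total now 37
augment #6: 11→7→1→2→4→6 bottleneck 3, total now 40
augment #7: 11→7→1→10→4→6 bottleneck 1, total now 41
augment #8: 11→7→3→1→10→4→6 bottleneck 3, total now 44
augment #9: 11→7→3→2→1→10→4→6 bottleneck 2, total now 46

Maximum flow value: 46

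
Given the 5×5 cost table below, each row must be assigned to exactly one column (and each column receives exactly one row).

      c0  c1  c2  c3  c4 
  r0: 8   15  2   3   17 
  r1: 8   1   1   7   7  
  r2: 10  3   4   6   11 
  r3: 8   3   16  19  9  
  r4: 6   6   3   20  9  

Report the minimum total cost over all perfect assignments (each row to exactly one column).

optimal assignment: row0→col3 (cost 3), row1→col2 (cost 1), row2→col1 (cost 3), row3→col4 (cost 9), row4→col0 (cost 6)
total = 3 + 1 + 3 + 9 + 6 = 22

Minimum assignment cost: 22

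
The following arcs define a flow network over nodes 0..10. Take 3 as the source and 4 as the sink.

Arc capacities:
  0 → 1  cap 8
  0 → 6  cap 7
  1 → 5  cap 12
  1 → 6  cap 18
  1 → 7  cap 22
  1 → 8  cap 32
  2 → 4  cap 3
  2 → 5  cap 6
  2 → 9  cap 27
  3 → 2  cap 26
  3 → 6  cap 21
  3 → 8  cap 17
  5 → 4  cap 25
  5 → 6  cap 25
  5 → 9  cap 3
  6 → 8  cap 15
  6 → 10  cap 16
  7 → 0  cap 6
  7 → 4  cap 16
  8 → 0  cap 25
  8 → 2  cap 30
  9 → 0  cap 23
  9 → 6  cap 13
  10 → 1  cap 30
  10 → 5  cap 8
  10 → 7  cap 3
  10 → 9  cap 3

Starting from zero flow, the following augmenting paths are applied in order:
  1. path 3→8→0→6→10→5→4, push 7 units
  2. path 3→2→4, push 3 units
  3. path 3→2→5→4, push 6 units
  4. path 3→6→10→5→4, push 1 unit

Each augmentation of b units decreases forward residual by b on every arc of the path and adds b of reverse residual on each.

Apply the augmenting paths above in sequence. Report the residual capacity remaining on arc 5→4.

Residual capacity of (5,4): 11

after path 1 (3→8→0→6→10→5→4, push 7): res(5,4)=18
after path 2 (3→2→4, push 3): res(5,4)=18
after path 3 (3→2→5→4, push 6): res(5,4)=12
after path 4 (3→6→10→5→4, push 1): res(5,4)=11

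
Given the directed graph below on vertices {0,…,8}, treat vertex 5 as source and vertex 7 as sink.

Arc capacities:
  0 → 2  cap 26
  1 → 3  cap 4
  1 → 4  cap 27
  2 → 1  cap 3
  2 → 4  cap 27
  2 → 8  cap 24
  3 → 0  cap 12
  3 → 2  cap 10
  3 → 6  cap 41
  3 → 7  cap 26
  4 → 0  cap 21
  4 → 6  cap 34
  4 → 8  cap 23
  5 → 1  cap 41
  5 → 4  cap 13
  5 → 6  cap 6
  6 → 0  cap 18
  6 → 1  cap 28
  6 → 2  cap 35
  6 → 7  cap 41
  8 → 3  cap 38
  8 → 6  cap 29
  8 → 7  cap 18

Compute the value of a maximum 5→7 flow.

Maximum flow value: 50

augment #1: 5→6→7 bottleneck 6, total now 6
augment #2: 5→1→3→7 bottleneck 4, total now 10
augment #3: 5→4→6→7 bottleneck 13, total now 23
augment #4: 5→1→4→6→7 bottleneck 21, total now 44
augment #5: 5→1→4→8→7 bottleneck 6, total now 50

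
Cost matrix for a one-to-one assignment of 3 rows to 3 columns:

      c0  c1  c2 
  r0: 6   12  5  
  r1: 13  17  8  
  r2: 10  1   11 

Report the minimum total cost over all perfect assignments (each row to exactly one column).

Minimum assignment cost: 15

optimal assignment: row0→col0 (cost 6), row1→col2 (cost 8), row2→col1 (cost 1)
total = 6 + 8 + 1 = 15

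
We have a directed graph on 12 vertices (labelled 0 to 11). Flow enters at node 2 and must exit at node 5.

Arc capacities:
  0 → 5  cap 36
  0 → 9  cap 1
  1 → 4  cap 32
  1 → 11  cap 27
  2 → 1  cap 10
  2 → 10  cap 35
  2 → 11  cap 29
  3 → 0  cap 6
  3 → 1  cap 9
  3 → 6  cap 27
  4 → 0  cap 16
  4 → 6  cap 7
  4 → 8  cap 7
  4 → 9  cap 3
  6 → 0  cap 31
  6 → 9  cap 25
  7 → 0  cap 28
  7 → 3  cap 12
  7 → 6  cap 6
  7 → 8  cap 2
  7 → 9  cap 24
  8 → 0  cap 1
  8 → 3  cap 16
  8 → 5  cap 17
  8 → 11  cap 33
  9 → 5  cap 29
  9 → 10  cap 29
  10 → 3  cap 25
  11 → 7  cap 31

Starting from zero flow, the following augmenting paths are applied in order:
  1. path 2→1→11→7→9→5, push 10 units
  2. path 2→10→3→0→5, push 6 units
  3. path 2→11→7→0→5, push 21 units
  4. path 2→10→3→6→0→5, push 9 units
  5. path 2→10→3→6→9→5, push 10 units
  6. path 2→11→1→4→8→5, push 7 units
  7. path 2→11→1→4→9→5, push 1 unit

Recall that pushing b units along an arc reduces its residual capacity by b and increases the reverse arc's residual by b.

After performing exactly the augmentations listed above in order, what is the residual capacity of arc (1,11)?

Residual capacity of (1,11): 25

after path 1 (2→1→11→7→9→5, push 10): res(1,11)=17
after path 2 (2→10→3→0→5, push 6): res(1,11)=17
after path 3 (2→11→7→0→5, push 21): res(1,11)=17
after path 4 (2→10→3→6→0→5, push 9): res(1,11)=17
after path 5 (2→10→3→6→9→5, push 10): res(1,11)=17
after path 6 (2→11→1→4→8→5, push 7): res(1,11)=24
after path 7 (2→11→1→4→9→5, push 1): res(1,11)=25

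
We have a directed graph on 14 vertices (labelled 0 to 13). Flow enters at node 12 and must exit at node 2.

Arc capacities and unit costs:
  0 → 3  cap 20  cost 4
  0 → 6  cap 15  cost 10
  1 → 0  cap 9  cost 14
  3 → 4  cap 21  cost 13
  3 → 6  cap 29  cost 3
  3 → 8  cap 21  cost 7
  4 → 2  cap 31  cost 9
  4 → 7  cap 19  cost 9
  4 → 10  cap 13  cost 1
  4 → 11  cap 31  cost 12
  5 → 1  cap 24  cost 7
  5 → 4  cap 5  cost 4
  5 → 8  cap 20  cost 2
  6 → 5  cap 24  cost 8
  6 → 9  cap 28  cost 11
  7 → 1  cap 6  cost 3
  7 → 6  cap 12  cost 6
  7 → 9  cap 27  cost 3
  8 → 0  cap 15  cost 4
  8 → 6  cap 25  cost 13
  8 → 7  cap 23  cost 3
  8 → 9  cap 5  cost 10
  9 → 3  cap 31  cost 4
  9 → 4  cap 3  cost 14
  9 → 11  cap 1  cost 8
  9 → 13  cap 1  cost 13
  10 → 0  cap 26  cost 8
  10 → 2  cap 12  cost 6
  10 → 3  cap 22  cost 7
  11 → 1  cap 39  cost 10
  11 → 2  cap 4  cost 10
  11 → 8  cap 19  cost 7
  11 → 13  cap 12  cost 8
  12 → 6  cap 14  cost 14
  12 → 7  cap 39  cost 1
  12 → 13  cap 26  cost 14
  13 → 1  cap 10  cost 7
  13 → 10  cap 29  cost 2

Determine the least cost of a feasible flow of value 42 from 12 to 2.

shortest-cost path #1: 12→13→10→2 push 12 @ unit cost 22 (adds 264)
shortest-cost path #2: 12→7→9→11→2 push 1 @ unit cost 22 (adds 22)
shortest-cost path #3: 12→7→9→4→2 push 3 @ unit cost 27 (adds 81)
shortest-cost path #4: 12→7→6→5→4→2 push 5 @ unit cost 28 (adds 140)
shortest-cost path #5: 12→7→9→3→4→2 push 21 @ unit cost 30 (adds 630)
total cost = 1137

Minimum cost for 42 units: 1137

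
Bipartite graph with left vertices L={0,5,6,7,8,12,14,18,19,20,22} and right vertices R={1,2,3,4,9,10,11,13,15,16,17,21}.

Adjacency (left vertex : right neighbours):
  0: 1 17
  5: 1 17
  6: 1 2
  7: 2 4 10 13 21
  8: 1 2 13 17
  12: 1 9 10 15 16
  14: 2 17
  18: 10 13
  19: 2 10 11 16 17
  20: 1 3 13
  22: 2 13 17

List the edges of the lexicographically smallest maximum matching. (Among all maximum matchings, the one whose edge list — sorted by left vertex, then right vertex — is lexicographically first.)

|M| = 9 (so the lex-smallest maximum matching has 9 edges)
process left vertices in ascending order; for each, take the smallest-labelled available neighbour that still permits 9 edges overall, or leave it unmatched if none does
lex-smallest matching: {0-1, 5-17, 6-2, 7-4, 8-13, 12-9, 18-10, 19-11, 20-3}

Lex-smallest maximum matching: {(0,1), (5,17), (6,2), (7,4), (8,13), (12,9), (18,10), (19,11), (20,3)}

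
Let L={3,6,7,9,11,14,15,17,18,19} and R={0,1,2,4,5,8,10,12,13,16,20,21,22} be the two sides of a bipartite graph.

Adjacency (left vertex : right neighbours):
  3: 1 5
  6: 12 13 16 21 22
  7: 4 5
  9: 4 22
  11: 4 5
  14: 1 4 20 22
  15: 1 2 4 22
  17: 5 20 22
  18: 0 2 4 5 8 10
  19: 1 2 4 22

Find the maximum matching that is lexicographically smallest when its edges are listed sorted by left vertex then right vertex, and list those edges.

|M| = 8 (so the lex-smallest maximum matching has 8 edges)
process left vertices in ascending order; for each, take the smallest-labelled available neighbour that still permits 8 edges overall, or leave it unmatched if none does
lex-smallest matching: {3-1, 6-12, 7-4, 9-22, 11-5, 14-20, 15-2, 18-0}

Lex-smallest maximum matching: {(3,1), (6,12), (7,4), (9,22), (11,5), (14,20), (15,2), (18,0)}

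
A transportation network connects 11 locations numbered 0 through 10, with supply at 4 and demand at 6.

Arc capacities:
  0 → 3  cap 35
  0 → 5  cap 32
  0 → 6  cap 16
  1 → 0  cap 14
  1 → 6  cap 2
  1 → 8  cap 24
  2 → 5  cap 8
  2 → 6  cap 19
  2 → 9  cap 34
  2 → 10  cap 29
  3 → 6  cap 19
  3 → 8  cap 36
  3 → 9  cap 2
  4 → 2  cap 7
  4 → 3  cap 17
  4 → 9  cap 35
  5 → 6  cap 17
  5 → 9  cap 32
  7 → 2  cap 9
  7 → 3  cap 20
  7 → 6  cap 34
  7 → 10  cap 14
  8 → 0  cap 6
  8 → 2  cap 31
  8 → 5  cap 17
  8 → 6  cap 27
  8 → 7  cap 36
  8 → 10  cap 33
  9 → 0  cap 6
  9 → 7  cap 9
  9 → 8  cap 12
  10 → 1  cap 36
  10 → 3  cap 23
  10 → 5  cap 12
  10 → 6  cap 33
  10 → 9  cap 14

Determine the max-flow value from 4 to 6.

augment #1: 4→2→6 bottleneck 7, total now 7
augment #2: 4→3→6 bottleneck 17, total now 24
augment #3: 4→9→0→6 bottleneck 6, total now 30
augment #4: 4→9→7→6 bottleneck 9, total now 39
augment #5: 4→9→8→6 bottleneck 12, total now 51

Maximum flow value: 51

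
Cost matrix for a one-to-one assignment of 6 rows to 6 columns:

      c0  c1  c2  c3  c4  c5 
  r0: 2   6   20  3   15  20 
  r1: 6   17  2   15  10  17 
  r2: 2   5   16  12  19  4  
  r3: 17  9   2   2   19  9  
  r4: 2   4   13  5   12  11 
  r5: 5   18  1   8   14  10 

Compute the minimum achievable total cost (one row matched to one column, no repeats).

optimal assignment: row0→col0 (cost 2), row1→col4 (cost 10), row2→col5 (cost 4), row3→col3 (cost 2), row4→col1 (cost 4), row5→col2 (cost 1)
total = 2 + 10 + 4 + 2 + 4 + 1 = 23

Minimum assignment cost: 23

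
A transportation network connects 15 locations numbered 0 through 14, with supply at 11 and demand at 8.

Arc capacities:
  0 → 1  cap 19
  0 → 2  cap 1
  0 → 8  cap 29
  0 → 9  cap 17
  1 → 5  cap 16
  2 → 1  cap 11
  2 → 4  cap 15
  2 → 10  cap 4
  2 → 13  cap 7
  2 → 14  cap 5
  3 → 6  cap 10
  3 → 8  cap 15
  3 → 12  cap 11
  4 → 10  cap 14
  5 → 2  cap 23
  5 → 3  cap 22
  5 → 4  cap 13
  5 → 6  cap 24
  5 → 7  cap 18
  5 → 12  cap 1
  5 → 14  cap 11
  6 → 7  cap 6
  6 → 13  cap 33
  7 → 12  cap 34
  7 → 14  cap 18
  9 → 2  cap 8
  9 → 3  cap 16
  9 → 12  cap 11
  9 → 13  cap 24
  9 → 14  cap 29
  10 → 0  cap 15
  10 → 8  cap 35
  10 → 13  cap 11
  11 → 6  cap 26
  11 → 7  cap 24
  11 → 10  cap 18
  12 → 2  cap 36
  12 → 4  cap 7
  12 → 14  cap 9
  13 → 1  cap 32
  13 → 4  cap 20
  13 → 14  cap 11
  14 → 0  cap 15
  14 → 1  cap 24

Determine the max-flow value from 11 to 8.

Maximum flow value: 66

augment #1: 11→10→8 bottleneck 18, total now 18
augment #2: 11→7→14→0→8 bottleneck 15, total now 33
augment #3: 11→6→13→4→10→8 bottleneck 14, total now 47
augment #4: 11→7→12→2→10→8 bottleneck 3, total now 50
augment #5: 11→6→13→1→5→3→8 bottleneck 12, total now 62
augment #6: 11→7→12→2→10→0→8 bottleneck 1, total now 63
augment #7: 11→7→14→1→5→3→8 bottleneck 3, total now 66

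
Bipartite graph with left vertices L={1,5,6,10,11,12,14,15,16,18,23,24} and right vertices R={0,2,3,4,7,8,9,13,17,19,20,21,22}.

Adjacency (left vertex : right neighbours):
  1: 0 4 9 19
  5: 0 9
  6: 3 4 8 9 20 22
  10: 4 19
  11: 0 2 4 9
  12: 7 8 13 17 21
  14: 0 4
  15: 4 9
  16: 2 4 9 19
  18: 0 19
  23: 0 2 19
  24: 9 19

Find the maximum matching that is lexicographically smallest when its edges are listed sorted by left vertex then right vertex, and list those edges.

|M| = 7 (so the lex-smallest maximum matching has 7 edges)
process left vertices in ascending order; for each, take the smallest-labelled available neighbour that still permits 7 edges overall, or leave it unmatched if none does
lex-smallest matching: {1-0, 5-9, 6-3, 10-4, 11-2, 12-7, 16-19}

Lex-smallest maximum matching: {(1,0), (5,9), (6,3), (10,4), (11,2), (12,7), (16,19)}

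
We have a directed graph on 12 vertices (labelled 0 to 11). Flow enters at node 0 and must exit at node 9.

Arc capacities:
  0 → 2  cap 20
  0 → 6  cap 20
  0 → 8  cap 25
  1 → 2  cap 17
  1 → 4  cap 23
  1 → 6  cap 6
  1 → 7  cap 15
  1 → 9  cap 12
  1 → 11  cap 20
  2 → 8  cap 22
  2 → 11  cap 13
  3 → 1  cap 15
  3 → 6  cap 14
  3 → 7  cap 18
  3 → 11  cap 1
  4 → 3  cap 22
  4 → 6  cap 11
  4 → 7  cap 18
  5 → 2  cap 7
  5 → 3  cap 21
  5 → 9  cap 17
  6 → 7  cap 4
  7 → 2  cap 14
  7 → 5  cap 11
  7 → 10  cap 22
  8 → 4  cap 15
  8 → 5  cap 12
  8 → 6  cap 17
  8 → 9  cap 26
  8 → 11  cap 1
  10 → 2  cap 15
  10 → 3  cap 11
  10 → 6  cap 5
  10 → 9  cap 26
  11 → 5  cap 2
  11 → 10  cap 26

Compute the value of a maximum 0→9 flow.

Maximum flow value: 49

augment #1: 0→8→9 bottleneck 25, total now 25
augment #2: 0→2→8→9 bottleneck 1, total now 26
augment #3: 0→2→8→5→9 bottleneck 12, total now 38
augment #4: 0→2→11→5→9 bottleneck 2, total now 40
augment #5: 0→2→11→10→9 bottleneck 5, total now 45
augment #6: 0→6→7→5→9 bottleneck 3, total now 48
augment #7: 0→6→7→10→9 bottleneck 1, total now 49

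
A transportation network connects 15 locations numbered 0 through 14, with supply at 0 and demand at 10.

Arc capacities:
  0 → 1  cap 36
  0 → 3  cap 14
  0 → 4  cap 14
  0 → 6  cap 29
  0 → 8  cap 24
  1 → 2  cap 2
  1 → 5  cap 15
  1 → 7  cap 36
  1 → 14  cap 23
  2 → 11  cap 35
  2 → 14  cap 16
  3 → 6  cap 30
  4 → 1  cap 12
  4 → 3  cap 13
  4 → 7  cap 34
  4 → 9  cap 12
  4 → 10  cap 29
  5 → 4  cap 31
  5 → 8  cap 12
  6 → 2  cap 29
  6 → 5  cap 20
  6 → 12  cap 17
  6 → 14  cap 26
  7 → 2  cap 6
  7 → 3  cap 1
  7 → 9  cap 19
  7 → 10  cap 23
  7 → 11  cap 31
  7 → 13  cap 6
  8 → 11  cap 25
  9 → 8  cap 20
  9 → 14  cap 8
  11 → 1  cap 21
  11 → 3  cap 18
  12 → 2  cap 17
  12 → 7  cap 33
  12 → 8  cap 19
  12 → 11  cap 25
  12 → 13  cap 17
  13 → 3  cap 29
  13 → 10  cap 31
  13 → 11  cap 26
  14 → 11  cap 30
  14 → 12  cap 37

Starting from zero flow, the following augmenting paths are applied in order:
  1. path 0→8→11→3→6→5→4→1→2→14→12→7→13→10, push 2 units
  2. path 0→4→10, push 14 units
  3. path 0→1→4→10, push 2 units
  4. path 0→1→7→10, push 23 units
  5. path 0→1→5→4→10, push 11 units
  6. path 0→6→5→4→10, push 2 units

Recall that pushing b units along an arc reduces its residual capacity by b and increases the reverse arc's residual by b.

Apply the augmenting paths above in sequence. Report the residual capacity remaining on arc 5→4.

after path 1 (0→8→11→3→6→5→4→1→2→14→12→7→13→10, push 2): res(5,4)=29
after path 2 (0→4→10, push 14): res(5,4)=29
after path 3 (0→1→4→10, push 2): res(5,4)=29
after path 4 (0→1→7→10, push 23): res(5,4)=29
after path 5 (0→1→5→4→10, push 11): res(5,4)=18
after path 6 (0→6→5→4→10, push 2): res(5,4)=16

Residual capacity of (5,4): 16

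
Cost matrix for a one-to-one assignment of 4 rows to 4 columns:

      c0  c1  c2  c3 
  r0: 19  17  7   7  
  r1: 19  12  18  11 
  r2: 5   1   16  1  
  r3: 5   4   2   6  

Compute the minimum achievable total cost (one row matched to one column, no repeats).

optimal assignment: row0→col2 (cost 7), row1→col3 (cost 11), row2→col1 (cost 1), row3→col0 (cost 5)
total = 7 + 11 + 1 + 5 = 24

Minimum assignment cost: 24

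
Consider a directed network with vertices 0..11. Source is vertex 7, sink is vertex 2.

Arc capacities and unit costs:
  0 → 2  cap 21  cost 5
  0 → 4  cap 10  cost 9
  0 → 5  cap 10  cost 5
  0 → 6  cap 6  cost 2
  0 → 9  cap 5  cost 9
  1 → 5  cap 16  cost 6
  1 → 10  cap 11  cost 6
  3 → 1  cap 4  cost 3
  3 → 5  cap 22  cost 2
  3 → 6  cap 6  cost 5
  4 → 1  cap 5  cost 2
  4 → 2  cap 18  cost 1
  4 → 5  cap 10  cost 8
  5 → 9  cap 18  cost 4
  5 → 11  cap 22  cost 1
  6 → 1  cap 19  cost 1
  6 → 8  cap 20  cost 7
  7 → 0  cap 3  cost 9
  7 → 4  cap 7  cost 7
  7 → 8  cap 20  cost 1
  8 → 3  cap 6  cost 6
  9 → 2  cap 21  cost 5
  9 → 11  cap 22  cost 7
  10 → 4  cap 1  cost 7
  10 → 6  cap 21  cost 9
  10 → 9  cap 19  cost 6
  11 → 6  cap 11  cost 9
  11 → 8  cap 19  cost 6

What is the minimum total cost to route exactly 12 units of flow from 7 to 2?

Minimum cost for 12 units: 134

shortest-cost path #1: 7→4→2 push 7 @ unit cost 8 (adds 56)
shortest-cost path #2: 7→0→2 push 3 @ unit cost 14 (adds 42)
shortest-cost path #3: 7→8→3→5→9→2 push 2 @ unit cost 18 (adds 36)
total cost = 134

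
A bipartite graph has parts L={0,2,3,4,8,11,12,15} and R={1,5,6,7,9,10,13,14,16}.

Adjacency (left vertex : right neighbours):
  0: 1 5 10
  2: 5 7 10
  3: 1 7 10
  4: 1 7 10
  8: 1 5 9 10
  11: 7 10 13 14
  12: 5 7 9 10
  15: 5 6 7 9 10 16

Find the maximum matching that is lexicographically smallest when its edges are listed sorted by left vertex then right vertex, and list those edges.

|M| = 7 (so the lex-smallest maximum matching has 7 edges)
process left vertices in ascending order; for each, take the smallest-labelled available neighbour that still permits 7 edges overall, or leave it unmatched if none does
lex-smallest matching: {0-1, 2-5, 3-7, 4-10, 8-9, 11-13, 15-6}

Lex-smallest maximum matching: {(0,1), (2,5), (3,7), (4,10), (8,9), (11,13), (15,6)}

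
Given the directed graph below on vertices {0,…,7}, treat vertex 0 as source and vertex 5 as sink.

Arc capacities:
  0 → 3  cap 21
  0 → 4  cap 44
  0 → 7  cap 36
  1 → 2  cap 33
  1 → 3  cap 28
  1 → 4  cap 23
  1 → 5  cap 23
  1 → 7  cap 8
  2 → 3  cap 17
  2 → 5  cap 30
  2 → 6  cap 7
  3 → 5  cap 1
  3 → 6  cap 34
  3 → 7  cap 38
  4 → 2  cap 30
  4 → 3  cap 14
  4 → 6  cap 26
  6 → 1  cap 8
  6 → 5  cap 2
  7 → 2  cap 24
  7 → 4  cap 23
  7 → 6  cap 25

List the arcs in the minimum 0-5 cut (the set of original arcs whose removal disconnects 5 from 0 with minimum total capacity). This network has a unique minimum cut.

Min-cut arcs: {(2,5), (3,5), (6,1), (6,5)} (total capacity 41)

augment #1: 0→3→5 push 1
augment #2: 0→3→6→5 push 2
augment #3: 0→4→2→5 push 30
augment #4: 0→3→6→1→5 push 8
max flow = 41; residual-reachable set from 0 gives S-side
cut edges (S→T): {(2,5), (3,5), (6,1), (6,5)} total cap 41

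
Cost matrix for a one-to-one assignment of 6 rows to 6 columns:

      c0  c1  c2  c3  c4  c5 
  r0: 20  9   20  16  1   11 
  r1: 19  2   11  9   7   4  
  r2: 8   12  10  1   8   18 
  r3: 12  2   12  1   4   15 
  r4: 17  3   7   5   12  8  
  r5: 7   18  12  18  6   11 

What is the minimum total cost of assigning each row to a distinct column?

optimal assignment: row0→col4 (cost 1), row1→col5 (cost 4), row2→col3 (cost 1), row3→col1 (cost 2), row4→col2 (cost 7), row5→col0 (cost 7)
total = 1 + 4 + 1 + 2 + 7 + 7 = 22

Minimum assignment cost: 22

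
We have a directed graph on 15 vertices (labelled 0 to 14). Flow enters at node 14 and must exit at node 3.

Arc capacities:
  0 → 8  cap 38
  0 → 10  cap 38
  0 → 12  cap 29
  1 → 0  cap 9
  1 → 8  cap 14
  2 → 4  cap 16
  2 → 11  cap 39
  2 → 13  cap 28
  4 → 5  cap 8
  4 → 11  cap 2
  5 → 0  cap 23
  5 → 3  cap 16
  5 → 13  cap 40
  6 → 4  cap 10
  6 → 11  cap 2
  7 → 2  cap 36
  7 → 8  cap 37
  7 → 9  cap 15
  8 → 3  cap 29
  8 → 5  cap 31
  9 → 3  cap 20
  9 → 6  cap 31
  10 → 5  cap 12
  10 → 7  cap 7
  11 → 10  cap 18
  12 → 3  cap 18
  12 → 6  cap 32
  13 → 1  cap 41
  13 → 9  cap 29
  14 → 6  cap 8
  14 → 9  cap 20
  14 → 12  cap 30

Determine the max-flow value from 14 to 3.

Maximum flow value: 50

augment #1: 14→9→3 bottleneck 20, total now 20
augment #2: 14→12→3 bottleneck 18, total now 38
augment #3: 14→6→4→5→3 bottleneck 8, total now 46
augment #4: 14→12→6→11→10→5→3 bottleneck 2, total now 48
augment #5: 14→12→6→4→11→10→5→3 bottleneck 2, total now 50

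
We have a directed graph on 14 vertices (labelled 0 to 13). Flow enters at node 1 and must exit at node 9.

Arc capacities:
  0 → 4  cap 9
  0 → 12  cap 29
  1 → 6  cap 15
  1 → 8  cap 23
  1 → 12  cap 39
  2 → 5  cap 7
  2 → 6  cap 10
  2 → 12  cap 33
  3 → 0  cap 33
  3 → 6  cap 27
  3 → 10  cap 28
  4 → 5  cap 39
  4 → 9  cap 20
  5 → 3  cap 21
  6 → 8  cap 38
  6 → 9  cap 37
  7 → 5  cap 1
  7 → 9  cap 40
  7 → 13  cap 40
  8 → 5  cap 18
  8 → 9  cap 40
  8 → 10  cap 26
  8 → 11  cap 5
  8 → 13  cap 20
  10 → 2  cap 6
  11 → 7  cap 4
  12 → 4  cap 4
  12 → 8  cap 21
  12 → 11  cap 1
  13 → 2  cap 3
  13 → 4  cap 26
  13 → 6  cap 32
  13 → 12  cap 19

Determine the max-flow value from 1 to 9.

Maximum flow value: 64

augment #1: 1→6→9 bottleneck 15, total now 15
augment #2: 1→8→9 bottleneck 23, total now 38
augment #3: 1→12→4→9 bottleneck 4, total now 42
augment #4: 1→12→8→9 bottleneck 17, total now 59
augment #5: 1→12→11→7→9 bottleneck 1, total now 60
augment #6: 1→12→8→11→7→9 bottleneck 3, total now 63
augment #7: 1→12→8→13→4→9 bottleneck 1, total now 64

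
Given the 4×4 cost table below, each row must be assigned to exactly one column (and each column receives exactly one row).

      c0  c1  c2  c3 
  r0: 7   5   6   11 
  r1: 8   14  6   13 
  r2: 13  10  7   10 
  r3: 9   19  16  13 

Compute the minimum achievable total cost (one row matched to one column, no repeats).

Minimum assignment cost: 30

optimal assignment: row0→col1 (cost 5), row1→col2 (cost 6), row2→col3 (cost 10), row3→col0 (cost 9)
total = 5 + 6 + 10 + 9 = 30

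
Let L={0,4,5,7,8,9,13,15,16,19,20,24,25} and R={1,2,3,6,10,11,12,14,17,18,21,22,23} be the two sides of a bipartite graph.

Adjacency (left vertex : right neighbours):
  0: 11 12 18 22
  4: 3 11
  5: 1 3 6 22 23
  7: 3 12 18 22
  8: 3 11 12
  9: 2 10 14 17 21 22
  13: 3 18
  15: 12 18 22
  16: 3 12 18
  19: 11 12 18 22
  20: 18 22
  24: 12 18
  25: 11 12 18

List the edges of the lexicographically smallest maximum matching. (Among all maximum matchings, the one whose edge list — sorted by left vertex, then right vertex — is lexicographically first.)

Lex-smallest maximum matching: {(0,11), (4,3), (5,1), (7,12), (9,2), (13,18), (15,22)}

|M| = 7 (so the lex-smallest maximum matching has 7 edges)
process left vertices in ascending order; for each, take the smallest-labelled available neighbour that still permits 7 edges overall, or leave it unmatched if none does
lex-smallest matching: {0-11, 4-3, 5-1, 7-12, 9-2, 13-18, 15-22}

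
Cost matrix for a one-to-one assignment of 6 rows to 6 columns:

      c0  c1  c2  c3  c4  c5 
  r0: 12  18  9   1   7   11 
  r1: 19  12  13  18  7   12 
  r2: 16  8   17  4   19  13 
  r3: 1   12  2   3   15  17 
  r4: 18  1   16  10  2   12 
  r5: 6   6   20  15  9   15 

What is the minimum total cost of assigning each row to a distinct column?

optimal assignment: row0→col3 (cost 1), row1→col4 (cost 7), row2→col5 (cost 13), row3→col2 (cost 2), row4→col1 (cost 1), row5→col0 (cost 6)
total = 1 + 7 + 13 + 2 + 1 + 6 = 30

Minimum assignment cost: 30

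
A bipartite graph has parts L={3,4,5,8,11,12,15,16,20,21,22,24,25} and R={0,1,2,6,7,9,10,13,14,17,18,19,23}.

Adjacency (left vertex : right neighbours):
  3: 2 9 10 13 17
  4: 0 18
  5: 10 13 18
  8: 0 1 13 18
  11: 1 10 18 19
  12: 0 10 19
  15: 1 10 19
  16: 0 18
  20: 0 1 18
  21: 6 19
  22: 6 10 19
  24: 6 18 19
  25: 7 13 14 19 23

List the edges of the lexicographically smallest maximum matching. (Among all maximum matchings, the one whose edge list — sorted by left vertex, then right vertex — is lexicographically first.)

|M| = 9 (so the lex-smallest maximum matching has 9 edges)
process left vertices in ascending order; for each, take the smallest-labelled available neighbour that still permits 9 edges overall, or leave it unmatched if none does
lex-smallest matching: {3-2, 4-0, 5-10, 8-13, 11-1, 12-19, 16-18, 21-6, 25-7}

Lex-smallest maximum matching: {(3,2), (4,0), (5,10), (8,13), (11,1), (12,19), (16,18), (21,6), (25,7)}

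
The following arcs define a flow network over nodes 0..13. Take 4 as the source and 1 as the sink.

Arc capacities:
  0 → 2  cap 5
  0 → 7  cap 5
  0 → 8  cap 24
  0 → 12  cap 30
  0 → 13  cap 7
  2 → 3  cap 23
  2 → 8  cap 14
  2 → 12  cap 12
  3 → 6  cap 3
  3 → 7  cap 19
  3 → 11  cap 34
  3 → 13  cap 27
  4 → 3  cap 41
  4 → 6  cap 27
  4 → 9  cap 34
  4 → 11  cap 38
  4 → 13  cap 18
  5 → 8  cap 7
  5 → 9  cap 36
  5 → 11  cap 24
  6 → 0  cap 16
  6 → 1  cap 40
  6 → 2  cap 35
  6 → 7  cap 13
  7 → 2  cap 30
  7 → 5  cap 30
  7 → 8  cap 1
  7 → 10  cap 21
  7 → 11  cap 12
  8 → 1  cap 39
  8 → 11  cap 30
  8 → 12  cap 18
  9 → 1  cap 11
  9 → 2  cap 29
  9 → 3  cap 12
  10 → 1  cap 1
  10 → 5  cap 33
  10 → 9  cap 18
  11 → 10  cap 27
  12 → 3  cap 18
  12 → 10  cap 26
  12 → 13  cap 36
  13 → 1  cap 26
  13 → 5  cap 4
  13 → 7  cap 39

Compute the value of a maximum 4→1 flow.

augment #1: 4→6→1 bottleneck 27, total now 27
augment #2: 4→9→1 bottleneck 11, total now 38
augment #3: 4→13→1 bottleneck 18, total now 56
augment #4: 4→3→6→1 bottleneck 3, total now 59
augment #5: 4→3→13→1 bottleneck 8, total now 67
augment #6: 4→11→10→1 bottleneck 1, total now 68
augment #7: 4→3→7→8→1 bottleneck 1, total now 69
augment #8: 4→9→2→8→1 bottleneck 14, total now 83
augment #9: 4→3→7→5→8→1 bottleneck 7, total now 90

Maximum flow value: 90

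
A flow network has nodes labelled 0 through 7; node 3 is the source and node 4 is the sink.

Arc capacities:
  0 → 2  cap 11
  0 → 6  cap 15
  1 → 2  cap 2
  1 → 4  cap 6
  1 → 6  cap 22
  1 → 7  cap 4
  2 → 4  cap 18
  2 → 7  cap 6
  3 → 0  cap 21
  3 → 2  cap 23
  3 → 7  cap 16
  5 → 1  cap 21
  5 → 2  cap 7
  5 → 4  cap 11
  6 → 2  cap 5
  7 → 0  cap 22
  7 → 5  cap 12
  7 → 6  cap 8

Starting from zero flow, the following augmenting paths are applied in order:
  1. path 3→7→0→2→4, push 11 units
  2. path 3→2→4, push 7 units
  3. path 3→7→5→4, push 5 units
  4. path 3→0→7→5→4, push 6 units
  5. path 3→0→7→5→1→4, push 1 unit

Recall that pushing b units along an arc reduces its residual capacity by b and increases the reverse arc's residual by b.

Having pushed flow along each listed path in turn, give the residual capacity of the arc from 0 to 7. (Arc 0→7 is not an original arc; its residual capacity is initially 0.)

Residual capacity of (0,7): 4

after path 1 (3→7→0→2→4, push 11): res(0,7)=11
after path 2 (3→2→4, push 7): res(0,7)=11
after path 3 (3→7→5→4, push 5): res(0,7)=11
after path 4 (3→0→7→5→4, push 6): res(0,7)=5
after path 5 (3→0→7→5→1→4, push 1): res(0,7)=4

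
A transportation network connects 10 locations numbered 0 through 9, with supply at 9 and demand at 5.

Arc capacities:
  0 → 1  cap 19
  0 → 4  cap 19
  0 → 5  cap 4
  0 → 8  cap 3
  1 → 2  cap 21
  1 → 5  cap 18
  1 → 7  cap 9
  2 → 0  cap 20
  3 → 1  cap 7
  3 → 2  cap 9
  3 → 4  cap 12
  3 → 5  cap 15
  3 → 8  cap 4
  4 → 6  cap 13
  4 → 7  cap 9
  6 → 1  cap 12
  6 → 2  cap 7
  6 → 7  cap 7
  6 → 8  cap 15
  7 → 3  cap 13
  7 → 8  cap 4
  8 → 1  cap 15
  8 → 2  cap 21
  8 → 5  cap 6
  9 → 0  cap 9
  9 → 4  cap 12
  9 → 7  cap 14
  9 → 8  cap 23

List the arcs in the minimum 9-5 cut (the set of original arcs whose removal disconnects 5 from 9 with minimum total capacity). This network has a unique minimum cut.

Min-cut arcs: {(0,5), (1,5), (7,3), (8,5)} (total capacity 41)

augment #1: 9→0→5 push 4
augment #2: 9→8→5 push 6
augment #3: 9→0→1→5 push 5
augment #4: 9→7→3→5 push 13
augment #5: 9→8→1→5 push 13
max flow = 41; residual-reachable set from 9 gives S-side
cut edges (S→T): {(0,5), (1,5), (7,3), (8,5)} total cap 41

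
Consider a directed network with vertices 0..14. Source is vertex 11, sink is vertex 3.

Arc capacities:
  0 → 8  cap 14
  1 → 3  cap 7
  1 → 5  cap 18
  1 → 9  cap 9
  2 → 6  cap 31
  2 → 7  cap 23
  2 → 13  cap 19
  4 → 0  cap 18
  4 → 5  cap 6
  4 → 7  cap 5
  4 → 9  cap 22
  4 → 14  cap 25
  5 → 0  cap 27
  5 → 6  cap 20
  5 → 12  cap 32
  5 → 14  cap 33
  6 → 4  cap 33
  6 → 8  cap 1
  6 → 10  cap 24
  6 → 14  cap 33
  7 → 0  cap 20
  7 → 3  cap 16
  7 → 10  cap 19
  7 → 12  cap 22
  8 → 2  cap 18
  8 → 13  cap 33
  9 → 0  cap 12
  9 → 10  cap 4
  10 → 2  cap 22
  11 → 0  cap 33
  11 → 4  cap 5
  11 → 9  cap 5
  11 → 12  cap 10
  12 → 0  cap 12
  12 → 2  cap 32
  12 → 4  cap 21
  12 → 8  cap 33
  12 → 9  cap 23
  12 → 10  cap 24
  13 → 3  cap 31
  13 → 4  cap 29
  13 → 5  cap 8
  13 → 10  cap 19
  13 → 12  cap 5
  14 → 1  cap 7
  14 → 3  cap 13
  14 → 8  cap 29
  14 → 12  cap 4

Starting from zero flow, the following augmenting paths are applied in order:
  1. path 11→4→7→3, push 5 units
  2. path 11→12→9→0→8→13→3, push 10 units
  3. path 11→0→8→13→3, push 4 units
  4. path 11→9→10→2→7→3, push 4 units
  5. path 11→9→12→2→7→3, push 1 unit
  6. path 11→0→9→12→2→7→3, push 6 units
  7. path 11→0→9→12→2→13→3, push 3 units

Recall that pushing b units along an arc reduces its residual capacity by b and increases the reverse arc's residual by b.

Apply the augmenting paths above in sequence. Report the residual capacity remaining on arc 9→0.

Residual capacity of (9,0): 11

after path 1 (11→4→7→3, push 5): res(9,0)=12
after path 2 (11→12→9→0→8→13→3, push 10): res(9,0)=2
after path 3 (11→0→8→13→3, push 4): res(9,0)=2
after path 4 (11→9→10→2→7→3, push 4): res(9,0)=2
after path 5 (11→9→12→2→7→3, push 1): res(9,0)=2
after path 6 (11→0→9→12→2→7→3, push 6): res(9,0)=8
after path 7 (11→0→9→12→2→13→3, push 3): res(9,0)=11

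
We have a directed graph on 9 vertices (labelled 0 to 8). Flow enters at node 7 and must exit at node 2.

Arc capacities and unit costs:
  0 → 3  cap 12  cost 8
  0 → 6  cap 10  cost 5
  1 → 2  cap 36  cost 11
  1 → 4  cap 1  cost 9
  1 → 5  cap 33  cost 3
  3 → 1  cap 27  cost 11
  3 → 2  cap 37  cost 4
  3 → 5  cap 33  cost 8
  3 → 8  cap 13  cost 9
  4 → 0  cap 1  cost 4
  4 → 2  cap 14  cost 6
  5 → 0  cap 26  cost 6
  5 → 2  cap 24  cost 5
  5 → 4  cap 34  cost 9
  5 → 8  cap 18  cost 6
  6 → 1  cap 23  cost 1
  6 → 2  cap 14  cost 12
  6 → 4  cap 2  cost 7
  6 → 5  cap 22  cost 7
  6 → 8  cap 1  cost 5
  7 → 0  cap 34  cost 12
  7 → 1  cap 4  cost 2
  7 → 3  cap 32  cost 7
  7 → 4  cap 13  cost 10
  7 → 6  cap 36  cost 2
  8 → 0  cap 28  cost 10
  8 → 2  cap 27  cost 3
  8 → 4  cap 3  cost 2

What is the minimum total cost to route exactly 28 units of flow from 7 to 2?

shortest-cost path #1: 7→1→5→2 push 4 @ unit cost 10 (adds 40)
shortest-cost path #2: 7→6→8→2 push 1 @ unit cost 10 (adds 10)
shortest-cost path #3: 7→3→2 push 23 @ unit cost 11 (adds 253)
total cost = 303

Minimum cost for 28 units: 303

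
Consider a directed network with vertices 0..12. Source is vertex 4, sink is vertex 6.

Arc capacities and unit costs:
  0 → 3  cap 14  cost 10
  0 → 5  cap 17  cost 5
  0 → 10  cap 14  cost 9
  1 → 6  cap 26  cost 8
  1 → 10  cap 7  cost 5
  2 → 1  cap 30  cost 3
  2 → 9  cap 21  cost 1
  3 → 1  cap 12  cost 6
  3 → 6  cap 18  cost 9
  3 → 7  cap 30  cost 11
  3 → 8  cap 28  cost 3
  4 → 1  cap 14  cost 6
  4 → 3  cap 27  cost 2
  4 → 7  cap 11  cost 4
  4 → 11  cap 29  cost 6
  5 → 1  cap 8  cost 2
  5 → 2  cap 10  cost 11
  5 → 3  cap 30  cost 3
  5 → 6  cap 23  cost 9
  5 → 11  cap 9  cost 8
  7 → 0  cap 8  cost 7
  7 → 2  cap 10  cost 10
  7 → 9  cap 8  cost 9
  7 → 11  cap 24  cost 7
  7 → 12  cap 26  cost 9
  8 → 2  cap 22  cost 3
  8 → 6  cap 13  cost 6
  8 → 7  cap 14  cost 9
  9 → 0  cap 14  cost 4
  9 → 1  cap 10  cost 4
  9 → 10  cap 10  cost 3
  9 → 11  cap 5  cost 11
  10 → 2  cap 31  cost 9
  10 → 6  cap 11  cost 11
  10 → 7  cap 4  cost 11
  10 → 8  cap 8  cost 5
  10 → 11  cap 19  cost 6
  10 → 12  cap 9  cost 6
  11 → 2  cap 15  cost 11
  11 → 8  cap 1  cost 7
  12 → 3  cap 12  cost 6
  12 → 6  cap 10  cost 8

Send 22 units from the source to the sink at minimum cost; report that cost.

shortest-cost path #1: 4→3→6 push 18 @ unit cost 11 (adds 198)
shortest-cost path #2: 4→3→8→6 push 4 @ unit cost 11 (adds 44)
total cost = 242

Minimum cost for 22 units: 242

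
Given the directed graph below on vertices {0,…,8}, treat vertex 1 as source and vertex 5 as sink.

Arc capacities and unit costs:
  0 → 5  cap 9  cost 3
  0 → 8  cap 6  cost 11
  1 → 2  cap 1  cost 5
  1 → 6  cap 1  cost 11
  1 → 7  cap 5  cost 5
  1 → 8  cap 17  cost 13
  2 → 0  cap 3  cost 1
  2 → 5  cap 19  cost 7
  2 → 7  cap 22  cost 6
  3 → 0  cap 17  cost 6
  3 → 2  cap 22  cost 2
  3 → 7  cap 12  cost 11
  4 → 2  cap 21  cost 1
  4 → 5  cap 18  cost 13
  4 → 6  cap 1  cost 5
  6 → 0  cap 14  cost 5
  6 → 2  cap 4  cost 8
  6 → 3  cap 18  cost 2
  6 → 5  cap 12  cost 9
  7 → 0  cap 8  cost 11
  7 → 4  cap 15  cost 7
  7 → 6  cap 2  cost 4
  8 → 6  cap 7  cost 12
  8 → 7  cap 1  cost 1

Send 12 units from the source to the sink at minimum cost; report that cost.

shortest-cost path #1: 1→2→0→5 push 1 @ unit cost 9 (adds 9)
shortest-cost path #2: 1→7→6→0→5 push 2 @ unit cost 17 (adds 34)
shortest-cost path #3: 1→7→4→2→0→5 push 2 @ unit cost 17 (adds 34)
shortest-cost path #4: 1→6→0→5 push 1 @ unit cost 19 (adds 19)
shortest-cost path #5: 1→7→0→5 push 1 @ unit cost 19 (adds 19)
shortest-cost path #6: 1→8→7→0→5 push 1 @ unit cost 28 (adds 28)
shortest-cost path #7: 1→8→6→0→5 push 1 @ unit cost 33 (adds 33)
shortest-cost path #8: 1→8→6→5 push 3 @ unit cost 34 (adds 102)
total cost = 278

Minimum cost for 12 units: 278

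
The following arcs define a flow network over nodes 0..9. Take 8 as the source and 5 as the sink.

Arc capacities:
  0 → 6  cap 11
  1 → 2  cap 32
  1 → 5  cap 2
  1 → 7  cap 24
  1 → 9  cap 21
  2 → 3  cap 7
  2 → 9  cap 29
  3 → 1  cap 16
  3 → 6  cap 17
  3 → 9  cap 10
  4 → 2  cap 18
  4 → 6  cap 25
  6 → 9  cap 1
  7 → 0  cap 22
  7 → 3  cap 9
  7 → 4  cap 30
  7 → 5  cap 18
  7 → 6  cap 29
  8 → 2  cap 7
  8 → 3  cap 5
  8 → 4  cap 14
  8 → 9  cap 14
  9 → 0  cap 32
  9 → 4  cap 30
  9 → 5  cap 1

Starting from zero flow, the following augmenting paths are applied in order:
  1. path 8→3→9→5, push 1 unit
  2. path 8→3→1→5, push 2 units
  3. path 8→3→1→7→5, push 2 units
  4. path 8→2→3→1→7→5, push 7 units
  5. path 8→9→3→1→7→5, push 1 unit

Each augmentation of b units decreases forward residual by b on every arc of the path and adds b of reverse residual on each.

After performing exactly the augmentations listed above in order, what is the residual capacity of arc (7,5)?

after path 1 (8→3→9→5, push 1): res(7,5)=18
after path 2 (8→3→1→5, push 2): res(7,5)=18
after path 3 (8→3→1→7→5, push 2): res(7,5)=16
after path 4 (8→2→3→1→7→5, push 7): res(7,5)=9
after path 5 (8→9→3→1→7→5, push 1): res(7,5)=8

Residual capacity of (7,5): 8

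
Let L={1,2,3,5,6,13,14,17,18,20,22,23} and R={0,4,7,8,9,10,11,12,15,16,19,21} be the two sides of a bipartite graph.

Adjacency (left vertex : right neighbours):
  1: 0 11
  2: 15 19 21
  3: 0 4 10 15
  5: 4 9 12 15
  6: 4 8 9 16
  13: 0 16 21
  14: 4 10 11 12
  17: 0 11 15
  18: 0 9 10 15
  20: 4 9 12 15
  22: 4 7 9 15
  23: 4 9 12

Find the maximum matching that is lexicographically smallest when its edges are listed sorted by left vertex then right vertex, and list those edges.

Lex-smallest maximum matching: {(1,0), (2,19), (3,4), (5,9), (6,8), (13,16), (14,10), (17,11), (18,15), (20,12), (22,7)}

|M| = 11 (so the lex-smallest maximum matching has 11 edges)
process left vertices in ascending order; for each, take the smallest-labelled available neighbour that still permits 11 edges overall, or leave it unmatched if none does
lex-smallest matching: {1-0, 2-19, 3-4, 5-9, 6-8, 13-16, 14-10, 17-11, 18-15, 20-12, 22-7}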